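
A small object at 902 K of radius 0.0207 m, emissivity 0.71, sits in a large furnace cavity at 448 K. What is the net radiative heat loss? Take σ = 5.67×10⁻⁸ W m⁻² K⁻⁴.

Q ≈ 135 W

A = 4πr² = 4π × (0.0207)² = 5.38×10^-3 m².
Q = εσA(T⁴ − T_s⁴). T⁴ − T_s⁴ = (902)⁴ − (448)⁴ = 6.62×10^11 − 4.03×10^10 = 6.22×10^11 K⁴.
Q = 0.71 × 5.67×10⁻⁸ × 5.38×10^-3 × 6.22×10^11 = 135 W.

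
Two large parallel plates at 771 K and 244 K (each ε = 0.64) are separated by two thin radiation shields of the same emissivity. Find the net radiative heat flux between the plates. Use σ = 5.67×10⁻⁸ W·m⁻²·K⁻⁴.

q ≈ 3110 W/m²

Each of the 3 gaps contributes resistance (2/ε − 1) = 2/0.64 − 1 = 2.125; total = 6.375.
q = σ(T₁⁴ − T₂⁴) / 6.375 = 5.67×10⁻⁸ × 3.50×10^11 / 6.375 = 3110 W/m².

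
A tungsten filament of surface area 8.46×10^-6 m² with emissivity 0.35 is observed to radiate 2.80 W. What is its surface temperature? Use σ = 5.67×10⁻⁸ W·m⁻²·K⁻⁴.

T ≈ 2020 K

From P = εσAT⁴, T = (P / εσA)^(1/4) = (2.80 / (0.35 × 5.67×10⁻⁸ × 8.46×10^-6))^(1/4).
T = (1.67×10^13)^(1/4) = 2020 K.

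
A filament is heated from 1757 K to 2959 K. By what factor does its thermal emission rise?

P ∝ T⁴, so the ratio is (2959/1757)⁴ = (1.684)⁴ = 8.04.

ratio ≈ 8.04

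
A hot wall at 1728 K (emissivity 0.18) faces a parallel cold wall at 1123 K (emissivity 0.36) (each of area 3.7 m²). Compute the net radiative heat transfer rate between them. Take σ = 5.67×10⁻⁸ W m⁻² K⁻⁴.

For two large parallel gray plates, q = σ(T₁⁴ − T₂⁴) / (1/ε₁ + 1/ε₂ − 1).
1/ε₁ + 1/ε₂ − 1 = 1/0.18 + 1/0.36 − 1 = 7.333.
T₁⁴ − T₂⁴ = 8.92×10^12 − 1.59×10^12 = 7.33×10^12 K⁴.
q = 5.67×10⁻⁸ × 7.33×10^12 / 7.333 = 56600 W/m².
Q = q·A = 56600 × 3.7 = 2.10×10^5 W.

Q ≈ 2.10×10^5 W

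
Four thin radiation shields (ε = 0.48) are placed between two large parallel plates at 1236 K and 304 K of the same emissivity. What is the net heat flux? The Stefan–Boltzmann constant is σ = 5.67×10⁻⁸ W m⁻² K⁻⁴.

q ≈ 8330 W/m²

Each of the 5 gaps contributes resistance (2/ε − 1) = 2/0.48 − 1 = 3.167; total = 15.83.
q = σ(T₁⁴ − T₂⁴) / 15.83 = 5.67×10⁻⁸ × 2.33×10^12 / 15.83 = 8330 W/m².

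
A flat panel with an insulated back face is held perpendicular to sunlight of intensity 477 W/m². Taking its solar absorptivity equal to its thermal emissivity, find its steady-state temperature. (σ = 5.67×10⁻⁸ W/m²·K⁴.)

T ≈ 303 K

Absorbed flux αS = emitted flux εσT⁴ (one radiating face); with α = ε, T = (S/σ)^(1/4).
T = (477 / 5.67×10⁻⁸)^(1/4) = (8.41×10^9)^(1/4).
T = 303 K.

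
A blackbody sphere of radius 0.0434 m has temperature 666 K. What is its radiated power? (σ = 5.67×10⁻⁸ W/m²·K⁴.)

P ≈ 264 W

A = 4πr² = 4π × (0.0434)² = 0.0237 m².
P = σAT⁴ = 5.67×10⁻⁸ × 0.0237 × (666)⁴ = 5.67×10⁻⁸ × 0.0237 × 1.97×10^11.
P = 264 W.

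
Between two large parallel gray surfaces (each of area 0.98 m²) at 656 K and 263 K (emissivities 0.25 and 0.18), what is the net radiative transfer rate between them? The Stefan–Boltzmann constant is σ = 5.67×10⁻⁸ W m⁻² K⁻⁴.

For two large parallel gray plates, q = σ(T₁⁴ − T₂⁴) / (1/ε₁ + 1/ε₂ − 1).
1/ε₁ + 1/ε₂ − 1 = 1/0.25 + 1/0.18 − 1 = 8.556.
T₁⁴ − T₂⁴ = 1.85×10^11 − 4.78×10^9 = 1.80×10^11 K⁴.
q = 5.67×10⁻⁸ × 1.80×10^11 / 8.556 = 1200 W/m².
Q = q·A = 1200 × 0.98 = 1170 W.

Q ≈ 1170 W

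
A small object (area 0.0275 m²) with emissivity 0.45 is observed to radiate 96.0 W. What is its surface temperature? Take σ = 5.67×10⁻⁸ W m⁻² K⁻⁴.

From P = εσAT⁴, T = (P / εσA)^(1/4) = (96.0 / (0.45 × 5.67×10⁻⁸ × 0.0275))^(1/4).
T = (1.37×10^11)^(1/4) = 608 K.

T ≈ 608 K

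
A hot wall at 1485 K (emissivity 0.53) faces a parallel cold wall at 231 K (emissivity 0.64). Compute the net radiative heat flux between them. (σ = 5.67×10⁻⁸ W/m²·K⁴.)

q ≈ 1.13×10^5 W/m²

For two large parallel gray plates, q = σ(T₁⁴ − T₂⁴) / (1/ε₁ + 1/ε₂ − 1).
1/ε₁ + 1/ε₂ − 1 = 1/0.53 + 1/0.64 − 1 = 2.449.
T₁⁴ − T₂⁴ = 4.86×10^12 − 2.85×10^9 = 4.86×10^12 K⁴.
q = 5.67×10⁻⁸ × 4.86×10^12 / 2.449 = 1.13×10^5 W/m².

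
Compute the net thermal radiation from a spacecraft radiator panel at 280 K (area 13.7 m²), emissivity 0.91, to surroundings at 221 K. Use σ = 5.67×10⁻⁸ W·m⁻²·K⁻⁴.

Q ≈ 2660 W

Q = εσA(T⁴ − T_s⁴). T⁴ − T_s⁴ = (280)⁴ − (221)⁴ = 6.15×10^9 − 2.39×10^9 = 3.76×10^9 K⁴.
Q = 0.91 × 5.67×10⁻⁸ × 13.7 × 3.76×10^9 = 2660 W.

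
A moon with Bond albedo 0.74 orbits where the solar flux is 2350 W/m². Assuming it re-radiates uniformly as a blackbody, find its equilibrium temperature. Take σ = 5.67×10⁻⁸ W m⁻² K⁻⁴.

T ≈ 228 K

Power absorbed = (1−a)S·πR²; power emitted = 4πR²σT⁴. Equating and cancelling πR²:
T = ((1−a)S / 4σ)^(1/4) = (611 / (4 × 5.67×10⁻⁸))^(1/4) = (2.69×10^9)^(1/4).
T = 228 K.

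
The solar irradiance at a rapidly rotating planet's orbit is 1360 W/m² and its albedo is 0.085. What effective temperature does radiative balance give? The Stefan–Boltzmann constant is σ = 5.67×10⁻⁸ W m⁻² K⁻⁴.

Power absorbed = (1−a)S·πR²; power emitted = 4πR²σT⁴. Equating and cancelling πR²:
T = ((1−a)S / 4σ)^(1/4) = (1240 / (4 × 5.67×10⁻⁸))^(1/4) = (5.49×10^9)^(1/4).
T = 272 K.

T ≈ 272 K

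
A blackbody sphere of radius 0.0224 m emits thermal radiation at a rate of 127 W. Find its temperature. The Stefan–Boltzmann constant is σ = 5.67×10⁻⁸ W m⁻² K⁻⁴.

A = 4πr² = 4π × (0.0224)² = 6.31×10^-3 m².
From P = σAT⁴, T = (P / σA)^(1/4) = (127 / (5.67×10⁻⁸ × 6.31×10^-3))^(1/4).
T = (3.55×10^11)^(1/4) = 772 K.

T ≈ 772 K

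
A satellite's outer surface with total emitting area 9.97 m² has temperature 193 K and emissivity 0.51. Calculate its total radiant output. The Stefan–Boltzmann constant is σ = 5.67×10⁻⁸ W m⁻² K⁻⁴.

P ≈ 400 W

P = εσAT⁴ = 0.51 × 5.67×10⁻⁸ × 9.97 × (193)⁴ = 0.51 × 5.67×10⁻⁸ × 9.97 × 1.39×10^9.
P = 400 W.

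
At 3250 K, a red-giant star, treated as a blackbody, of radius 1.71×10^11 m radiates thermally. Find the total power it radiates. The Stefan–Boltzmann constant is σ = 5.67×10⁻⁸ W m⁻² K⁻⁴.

P ≈ 2.32×10^30 W

A = 4πr² = 4π × (1.71×10^11)² = 3.67×10^23 m².
P = σAT⁴ = 5.67×10⁻⁸ × 3.67×10^23 × (3250)⁴ = 5.67×10⁻⁸ × 3.67×10^23 × 1.12×10^14.
P = 2.32×10^30 W.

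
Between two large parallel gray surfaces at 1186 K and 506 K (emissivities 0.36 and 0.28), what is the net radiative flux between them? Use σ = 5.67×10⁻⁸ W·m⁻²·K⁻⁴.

For two large parallel gray plates, q = σ(T₁⁴ − T₂⁴) / (1/ε₁ + 1/ε₂ − 1).
1/ε₁ + 1/ε₂ − 1 = 1/0.36 + 1/0.28 − 1 = 5.349.
T₁⁴ − T₂⁴ = 1.98×10^12 − 6.56×10^10 = 1.91×10^12 K⁴.
q = 5.67×10⁻⁸ × 1.91×10^12 / 5.349 = 20300 W/m².

q ≈ 20300 W/m²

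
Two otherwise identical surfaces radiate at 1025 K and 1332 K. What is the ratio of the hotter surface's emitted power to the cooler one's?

P ∝ T⁴, so the ratio is (1332/1025)⁴ = (1.300)⁴ = 2.85.

ratio ≈ 2.85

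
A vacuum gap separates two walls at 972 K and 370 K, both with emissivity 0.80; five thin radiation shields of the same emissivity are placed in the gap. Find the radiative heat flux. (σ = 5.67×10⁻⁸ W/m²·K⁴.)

Each of the 6 gaps contributes resistance (2/ε − 1) = 2/0.80 − 1 = 1.500; total = 9.000.
q = σ(T₁⁴ − T₂⁴) / 9.000 = 5.67×10⁻⁸ × 8.74×10^11 / 9.000 = 5510 W/m².

q ≈ 5510 W/m²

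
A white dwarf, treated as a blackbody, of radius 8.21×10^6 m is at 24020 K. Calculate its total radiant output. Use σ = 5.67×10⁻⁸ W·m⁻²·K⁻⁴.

P ≈ 1.60×10^25 W

A = 4πr² = 4π × (8.21×10^6)² = 8.47×10^14 m².
P = σAT⁴ = 5.67×10⁻⁸ × 8.47×10^14 × (24020)⁴ = 5.67×10⁻⁸ × 8.47×10^14 × 3.33×10^17.
P = 1.60×10^25 W.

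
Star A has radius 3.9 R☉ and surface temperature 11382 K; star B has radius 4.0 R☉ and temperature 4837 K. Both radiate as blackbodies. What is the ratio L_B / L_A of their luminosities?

L = 4πR²σT⁴ ∝ R²T⁴, so L_B/L_A = (4.0/3.9)² × (4837/11382)⁴ = 1.05 × 0.0326 = 0.0343.

L_B/L_A ≈ 0.0343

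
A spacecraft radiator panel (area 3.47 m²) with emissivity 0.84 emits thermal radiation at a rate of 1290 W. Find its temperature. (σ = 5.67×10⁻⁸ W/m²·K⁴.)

From P = εσAT⁴, T = (P / εσA)^(1/4) = (1290 / (0.84 × 5.67×10⁻⁸ × 3.47))^(1/4).
T = (7.81×10^9)^(1/4) = 297 K.

T ≈ 297 K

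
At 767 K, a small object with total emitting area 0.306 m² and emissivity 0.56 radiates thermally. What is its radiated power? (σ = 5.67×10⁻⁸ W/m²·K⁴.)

Stefan–Boltzmann: P = εσAT⁴ = 0.56 × 5.67×10⁻⁸ × 0.306 × (767)⁴ = 0.56 × 5.67×10⁻⁸ × 0.306 × 3.46×10^11.
P = 3360 W.

P ≈ 3360 W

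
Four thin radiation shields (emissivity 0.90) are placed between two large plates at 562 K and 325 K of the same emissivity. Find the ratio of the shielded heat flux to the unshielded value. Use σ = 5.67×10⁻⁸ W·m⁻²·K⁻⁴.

With N identical shields there are N+1 = 5 gaps in series, each with the same radiative resistance, so the flux falls to 1/(N+1) of its unshielded value.

ratio ≈ 0.200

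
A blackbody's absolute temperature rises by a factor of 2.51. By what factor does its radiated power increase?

P ∝ T⁴, so the power scales as (2.51)⁴ = 39.7.

factor ≈ 39.7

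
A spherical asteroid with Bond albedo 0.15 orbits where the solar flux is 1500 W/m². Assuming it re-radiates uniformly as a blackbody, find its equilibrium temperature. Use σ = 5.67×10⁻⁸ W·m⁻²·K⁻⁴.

Power absorbed = (1−a)S·πR²; power emitted = 4πR²σT⁴. Equating and cancelling πR²:
T = ((1−a)S / 4σ)^(1/4) = (1280 / (4 × 5.67×10⁻⁸))^(1/4) = (5.62×10^9)^(1/4).
T = 274 K.

T ≈ 274 K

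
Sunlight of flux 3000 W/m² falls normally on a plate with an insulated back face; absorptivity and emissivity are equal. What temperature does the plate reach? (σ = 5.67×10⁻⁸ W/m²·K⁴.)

T ≈ 480 K

Absorbed flux αS = emitted flux εσT⁴ (one radiating face); with α = ε, T = (S/σ)^(1/4).
T = (3000 / 5.67×10⁻⁸)^(1/4) = (5.29×10^10)^(1/4).
T = 480 K.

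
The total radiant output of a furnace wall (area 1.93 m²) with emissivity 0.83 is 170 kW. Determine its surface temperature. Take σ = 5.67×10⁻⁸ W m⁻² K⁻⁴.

T ≈ 1170 K

From P = εσAT⁴, T = (P / εσA)^(1/4) = (1.70×10^5 / (0.83 × 5.67×10⁻⁸ × 1.93))^(1/4).
T = (1.87×10^12)^(1/4) = 1170 K.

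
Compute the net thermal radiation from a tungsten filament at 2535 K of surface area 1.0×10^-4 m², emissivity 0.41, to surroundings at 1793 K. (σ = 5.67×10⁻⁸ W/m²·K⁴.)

Q = εσA(T⁴ − T_s⁴). T⁴ − T_s⁴ = (2535)⁴ − (1793)⁴ = 4.13×10^13 − 1.03×10^13 = 3.10×10^13 K⁴.
Q = 0.41 × 5.67×10⁻⁸ × 1.00×10^-4 × 3.10×10^13 = 72.0 W.

Q ≈ 72.0 W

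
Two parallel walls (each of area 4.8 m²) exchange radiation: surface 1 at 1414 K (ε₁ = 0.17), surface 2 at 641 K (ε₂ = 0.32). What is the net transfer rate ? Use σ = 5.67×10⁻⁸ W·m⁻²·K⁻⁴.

For two large parallel gray plates, q = σ(T₁⁴ − T₂⁴) / (1/ε₁ + 1/ε₂ − 1).
1/ε₁ + 1/ε₂ − 1 = 1/0.17 + 1/0.32 − 1 = 8.007.
T₁⁴ − T₂⁴ = 4.00×10^12 − 1.69×10^11 = 3.83×10^12 K⁴.
q = 5.67×10⁻⁸ × 3.83×10^12 / 8.007 = 27100 W/m².
Q = q·A = 27100 × 4.8 = 1.30×10^5 W.

Q ≈ 1.30×10^5 W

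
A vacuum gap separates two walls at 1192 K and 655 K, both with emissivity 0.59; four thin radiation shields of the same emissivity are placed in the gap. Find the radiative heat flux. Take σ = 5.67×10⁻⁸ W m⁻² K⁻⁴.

q ≈ 8710 W/m²

Each of the 5 gaps contributes resistance (2/ε − 1) = 2/0.59 − 1 = 2.390; total = 11.95.
q = σ(T₁⁴ − T₂⁴) / 11.95 = 5.67×10⁻⁸ × 1.83×10^12 / 11.95 = 8710 W/m².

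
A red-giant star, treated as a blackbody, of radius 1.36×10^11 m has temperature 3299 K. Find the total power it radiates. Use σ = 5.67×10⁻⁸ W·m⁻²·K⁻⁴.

A = 4πr² = 4π × (1.36×10^11)² = 2.32×10^23 m².
P = σAT⁴ = 5.67×10⁻⁸ × 2.32×10^23 × (3299)⁴ = 5.67×10⁻⁸ × 2.32×10^23 × 1.18×10^14.
P = 1.56×10^30 W.

P ≈ 1.56×10^30 W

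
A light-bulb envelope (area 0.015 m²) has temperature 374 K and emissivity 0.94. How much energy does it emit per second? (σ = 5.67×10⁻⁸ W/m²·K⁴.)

P = εσAT⁴ = 0.94 × 5.67×10⁻⁸ × 0.0150 × (374)⁴ = 0.94 × 5.67×10⁻⁸ × 0.0150 × 1.96×10^10.
P = 15.6 W.

P ≈ 15.6 W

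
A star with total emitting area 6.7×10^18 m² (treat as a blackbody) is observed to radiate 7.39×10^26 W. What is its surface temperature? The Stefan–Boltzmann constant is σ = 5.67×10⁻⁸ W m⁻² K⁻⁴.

From P = σAT⁴, T = (P / σA)^(1/4) = (7.39×10^26 / (5.67×10⁻⁸ × 6.70×10^18))^(1/4).
T = (1.95×10^15)^(1/4) = 6640 K.

T ≈ 6640 K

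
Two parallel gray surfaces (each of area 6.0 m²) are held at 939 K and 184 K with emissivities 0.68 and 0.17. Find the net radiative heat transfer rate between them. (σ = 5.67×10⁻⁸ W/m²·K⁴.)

Q ≈ 41600 W

For two large parallel gray plates, q = σ(T₁⁴ − T₂⁴) / (1/ε₁ + 1/ε₂ − 1).
1/ε₁ + 1/ε₂ − 1 = 1/0.68 + 1/0.17 − 1 = 6.353.
T₁⁴ − T₂⁴ = 7.77×10^11 − 1.15×10^9 = 7.76×10^11 K⁴.
q = 5.67×10⁻⁸ × 7.76×10^11 / 6.353 = 6930 W/m².
Q = q·A = 6930 × 6.0 = 41600 W.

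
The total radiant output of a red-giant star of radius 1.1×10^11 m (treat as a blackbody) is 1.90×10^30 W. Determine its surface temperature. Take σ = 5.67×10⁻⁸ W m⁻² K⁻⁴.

T ≈ 3850 K

A = 4πr² = 4π × (1.1×10^11)² = 1.52×10^23 m².
From P = σAT⁴, T = (P / σA)^(1/4) = (1.90×10^30 / (5.67×10⁻⁸ × 1.52×10^23))^(1/4).
T = (2.20×10^14)^(1/4) = 3850 K.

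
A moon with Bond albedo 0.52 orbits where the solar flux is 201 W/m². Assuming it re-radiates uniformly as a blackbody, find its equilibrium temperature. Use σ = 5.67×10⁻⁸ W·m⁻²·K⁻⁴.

Power absorbed = (1−a)S·πR²; power emitted = 4πR²σT⁴. Equating and cancelling πR²:
T = ((1−a)S / 4σ)^(1/4) = (96.5 / (4 × 5.67×10⁻⁸))^(1/4) = (4.25×10^8)^(1/4).
T = 144 K.

T ≈ 144 K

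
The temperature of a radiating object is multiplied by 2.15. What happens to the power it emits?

P ∝ T⁴, so the power scales as (2.15)⁴ = 21.4.

factor ≈ 21.4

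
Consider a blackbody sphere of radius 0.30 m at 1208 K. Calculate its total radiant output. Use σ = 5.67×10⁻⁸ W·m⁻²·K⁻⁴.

P ≈ 1.37×10^5 W

A = 4πr² = 4π × (0.30)² = 1.13 m².
P = σAT⁴ = 5.67×10⁻⁸ × 1.13 × (1208)⁴ = 5.67×10⁻⁸ × 1.13 × 2.13×10^12.
P = 1.37×10^5 W.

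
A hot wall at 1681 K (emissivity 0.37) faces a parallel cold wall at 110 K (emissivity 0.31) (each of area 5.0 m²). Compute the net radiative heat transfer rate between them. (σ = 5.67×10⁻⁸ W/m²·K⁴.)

For two large parallel gray plates, q = σ(T₁⁴ − T₂⁴) / (1/ε₁ + 1/ε₂ − 1).
1/ε₁ + 1/ε₂ − 1 = 1/0.37 + 1/0.31 − 1 = 4.929.
T₁⁴ − T₂⁴ = 7.98×10^12 − 1.46×10^8 = 7.98×10^12 K⁴.
q = 5.67×10⁻⁸ × 7.98×10^12 / 4.929 = 91900 W/m².
Q = q·A = 91900 × 5.0 = 4.59×10^5 W.

Q ≈ 4.59×10^5 W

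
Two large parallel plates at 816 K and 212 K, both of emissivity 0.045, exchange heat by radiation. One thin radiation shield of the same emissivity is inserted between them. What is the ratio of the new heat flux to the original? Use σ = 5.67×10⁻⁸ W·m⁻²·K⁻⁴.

With N identical shields there are N+1 = 2 gaps in series, each with the same radiative resistance, so the flux falls to 1/(N+1) of its unshielded value.

ratio ≈ 0.500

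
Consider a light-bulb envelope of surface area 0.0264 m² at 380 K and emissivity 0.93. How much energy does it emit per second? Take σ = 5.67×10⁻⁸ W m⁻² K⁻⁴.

P ≈ 29.0 W

P = εσAT⁴ = 0.93 × 5.67×10⁻⁸ × 0.0264 × (380)⁴ = 0.93 × 5.67×10⁻⁸ × 0.0264 × 2.09×10^10.
P = 29.0 W.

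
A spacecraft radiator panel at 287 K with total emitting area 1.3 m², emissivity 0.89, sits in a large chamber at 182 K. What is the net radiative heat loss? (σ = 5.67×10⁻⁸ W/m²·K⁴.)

Q ≈ 373 W

Q = εσA(T⁴ − T_s⁴). T⁴ − T_s⁴ = (287)⁴ − (182)⁴ = 6.78×10^9 − 1.10×10^9 = 5.69×10^9 K⁴.
Q = 0.89 × 5.67×10⁻⁸ × 1.30 × 5.69×10^9 = 373 W.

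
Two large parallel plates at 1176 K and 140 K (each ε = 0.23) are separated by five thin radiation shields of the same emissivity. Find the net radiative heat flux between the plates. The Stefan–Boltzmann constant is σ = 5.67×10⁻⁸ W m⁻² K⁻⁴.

q ≈ 2350 W/m²

Each of the 6 gaps contributes resistance (2/ε − 1) = 2/0.23 − 1 = 7.696; total = 46.17.
q = σ(T₁⁴ − T₂⁴) / 46.17 = 5.67×10⁻⁸ × 1.91×10^12 / 46.17 = 2350 W/m².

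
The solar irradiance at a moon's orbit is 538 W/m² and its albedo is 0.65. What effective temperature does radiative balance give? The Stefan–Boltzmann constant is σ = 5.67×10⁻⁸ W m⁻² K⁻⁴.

T ≈ 170 K

Power absorbed = (1−a)S·πR²; power emitted = 4πR²σT⁴. Equating and cancelling πR²:
T = ((1−a)S / 4σ)^(1/4) = (188 / (4 × 5.67×10⁻⁸))^(1/4) = (8.30×10^8)^(1/4).
T = 170 K.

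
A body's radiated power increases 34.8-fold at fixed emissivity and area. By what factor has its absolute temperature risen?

P ∝ T⁴ ⇒ T ∝ P^(1/4), so T scales by (34.8)^(1/4) = 2.43.

factor ≈ 2.43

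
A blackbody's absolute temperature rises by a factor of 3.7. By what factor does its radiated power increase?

factor ≈ 187

P ∝ T⁴, so the power scales as (3.7)⁴ = 187.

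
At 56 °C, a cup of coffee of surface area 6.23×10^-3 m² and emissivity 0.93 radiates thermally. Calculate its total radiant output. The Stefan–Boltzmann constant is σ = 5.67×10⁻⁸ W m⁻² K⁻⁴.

56 °C = 329 K.
Stefan–Boltzmann: P = εσAT⁴ = 0.93 × 5.67×10⁻⁸ × 6.23×10^-3 × (329)⁴ = 0.93 × 5.67×10⁻⁸ × 6.23×10^-3 × 1.17×10^10.
P = 3.85 W.

P ≈ 3.85 W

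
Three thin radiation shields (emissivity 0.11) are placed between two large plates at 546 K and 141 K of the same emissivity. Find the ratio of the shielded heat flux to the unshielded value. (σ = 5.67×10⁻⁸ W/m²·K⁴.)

With N identical shields there are N+1 = 4 gaps in series, each with the same radiative resistance, so the flux falls to 1/(N+1) of its unshielded value.

ratio ≈ 0.250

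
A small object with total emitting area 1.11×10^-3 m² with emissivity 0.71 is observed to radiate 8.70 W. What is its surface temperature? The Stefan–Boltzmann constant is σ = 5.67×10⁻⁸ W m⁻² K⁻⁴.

T ≈ 664 K

From P = εσAT⁴, T = (P / εσA)^(1/4) = (8.70 / (0.71 × 5.67×10⁻⁸ × 1.11×10^-3))^(1/4).
T = (1.95×10^11)^(1/4) = 664 K.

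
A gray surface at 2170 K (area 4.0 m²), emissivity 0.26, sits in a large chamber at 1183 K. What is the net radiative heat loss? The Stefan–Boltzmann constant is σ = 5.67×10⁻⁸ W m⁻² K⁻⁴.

Q ≈ 1.19×10^6 W

Q = εσA(T⁴ − T_s⁴). T⁴ − T_s⁴ = (2170)⁴ − (1183)⁴ = 2.22×10^13 − 1.96×10^12 = 2.02×10^13 K⁴.
Q = 0.26 × 5.67×10⁻⁸ × 4.00 × 2.02×10^13 = 1.19×10^6 W.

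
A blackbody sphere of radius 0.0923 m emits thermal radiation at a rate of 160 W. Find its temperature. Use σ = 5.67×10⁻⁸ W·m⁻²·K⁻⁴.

T ≈ 403 K

A = 4πr² = 4π × (0.0923)² = 0.107 m².
From P = σAT⁴, T = (P / σA)^(1/4) = (160 / (5.67×10⁻⁸ × 0.107))^(1/4).
T = (2.64×10^10)^(1/4) = 403 K.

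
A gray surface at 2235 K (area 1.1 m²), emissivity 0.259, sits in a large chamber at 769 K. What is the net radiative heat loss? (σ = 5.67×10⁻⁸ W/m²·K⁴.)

Q ≈ 3.97×10^5 W

Q = εσA(T⁴ − T_s⁴). T⁴ − T_s⁴ = (2235)⁴ − (769)⁴ = 2.50×10^13 − 3.50×10^11 = 2.46×10^13 K⁴.
Q = 0.259 × 5.67×10⁻⁸ × 1.10 × 2.46×10^13 = 3.97×10^5 W.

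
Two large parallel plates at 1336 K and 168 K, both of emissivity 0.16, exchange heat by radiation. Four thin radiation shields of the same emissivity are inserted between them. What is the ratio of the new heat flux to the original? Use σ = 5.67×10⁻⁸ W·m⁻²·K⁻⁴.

ratio ≈ 0.200

With N identical shields there are N+1 = 5 gaps in series, each with the same radiative resistance, so the flux falls to 1/(N+1) of its unshielded value.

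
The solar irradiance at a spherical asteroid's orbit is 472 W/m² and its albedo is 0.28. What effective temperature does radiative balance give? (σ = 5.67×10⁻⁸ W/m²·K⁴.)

Power absorbed = (1−a)S·πR²; power emitted = 4πR²σT⁴. Equating and cancelling πR²:
T = ((1−a)S / 4σ)^(1/4) = (340 / (4 × 5.67×10⁻⁸))^(1/4) = (1.50×10^9)^(1/4).
T = 197 K.

T ≈ 197 K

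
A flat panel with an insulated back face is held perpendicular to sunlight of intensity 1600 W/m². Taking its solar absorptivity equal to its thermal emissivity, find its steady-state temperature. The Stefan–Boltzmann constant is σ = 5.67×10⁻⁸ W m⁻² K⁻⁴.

T ≈ 410 K

Absorbed flux αS = emitted flux εσT⁴ (one radiating face); with α = ε, T = (S/σ)^(1/4).
T = (1600 / 5.67×10⁻⁸)^(1/4) = (2.82×10^10)^(1/4).
T = 410 K.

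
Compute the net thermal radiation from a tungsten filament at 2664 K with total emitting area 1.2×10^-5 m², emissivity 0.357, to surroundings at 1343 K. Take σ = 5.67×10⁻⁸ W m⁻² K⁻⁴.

Q = εσA(T⁴ − T_s⁴). T⁴ − T_s⁴ = (2664)⁴ − (1343)⁴ = 5.04×10^13 − 3.25×10^12 = 4.71×10^13 K⁴.
Q = 0.357 × 5.67×10⁻⁸ × 1.20×10^-5 × 4.71×10^13 = 11.4 W.

Q ≈ 11.4 W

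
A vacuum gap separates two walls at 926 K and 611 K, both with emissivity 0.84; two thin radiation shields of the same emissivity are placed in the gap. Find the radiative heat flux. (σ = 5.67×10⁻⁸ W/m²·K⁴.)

Each of the 3 gaps contributes resistance (2/ε − 1) = 2/0.84 − 1 = 1.381; total = 4.143.
q = σ(T₁⁴ − T₂⁴) / 4.143 = 5.67×10⁻⁸ × 5.96×10^11 / 4.143 = 8160 W/m².

q ≈ 8160 W/m²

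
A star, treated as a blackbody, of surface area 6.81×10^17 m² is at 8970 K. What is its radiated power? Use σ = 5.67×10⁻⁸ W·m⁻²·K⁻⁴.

P = σAT⁴ = 5.67×10⁻⁸ × 6.81×10^17 × (8970)⁴ = 5.67×10⁻⁸ × 6.81×10^17 × 6.47×10^15.
P = 2.50×10^26 W.

P ≈ 2.50×10^26 W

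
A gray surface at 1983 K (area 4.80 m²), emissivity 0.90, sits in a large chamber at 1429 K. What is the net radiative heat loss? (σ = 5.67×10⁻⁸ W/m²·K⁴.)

Q ≈ 2.77×10^6 W

Q = εσA(T⁴ − T_s⁴). T⁴ − T_s⁴ = (1983)⁴ − (1429)⁴ = 1.55×10^13 − 4.17×10^12 = 1.13×10^13 K⁴.
Q = 0.90 × 5.67×10⁻⁸ × 4.80 × 1.13×10^13 = 2.77×10^6 W.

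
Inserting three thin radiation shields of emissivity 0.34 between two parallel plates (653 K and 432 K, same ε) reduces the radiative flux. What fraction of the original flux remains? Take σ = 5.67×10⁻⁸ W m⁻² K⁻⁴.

With N identical shields there are N+1 = 4 gaps in series, each with the same radiative resistance, so the flux falls to 1/(N+1) of its unshielded value.

ratio ≈ 0.250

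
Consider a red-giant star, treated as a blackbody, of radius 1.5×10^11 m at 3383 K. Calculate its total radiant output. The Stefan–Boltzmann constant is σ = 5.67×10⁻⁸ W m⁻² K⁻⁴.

P ≈ 2.10×10^30 W

A = 4πr² = 4π × (1.5×10^11)² = 2.83×10^23 m².
P = σAT⁴ = 5.67×10⁻⁸ × 2.83×10^23 × (3383)⁴ = 5.67×10⁻⁸ × 2.83×10^23 × 1.31×10^14.
P = 2.10×10^30 W.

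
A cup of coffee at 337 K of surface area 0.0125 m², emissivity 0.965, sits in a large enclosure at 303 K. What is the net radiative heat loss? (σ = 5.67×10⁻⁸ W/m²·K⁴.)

Q ≈ 3.06 W

Q = εσA(T⁴ − T_s⁴). T⁴ − T_s⁴ = (337)⁴ − (303)⁴ = 1.29×10^10 − 8.43×10^9 = 4.47×10^9 K⁴.
Q = 0.965 × 5.67×10⁻⁸ × 0.0125 × 4.47×10^9 = 3.06 W.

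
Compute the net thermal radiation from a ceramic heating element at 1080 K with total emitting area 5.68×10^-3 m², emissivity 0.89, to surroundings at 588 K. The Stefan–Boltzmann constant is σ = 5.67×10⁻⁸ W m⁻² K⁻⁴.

Q ≈ 356 W

Q = εσA(T⁴ − T_s⁴). T⁴ − T_s⁴ = (1080)⁴ − (588)⁴ = 1.36×10^12 − 1.20×10^11 = 1.24×10^12 K⁴.
Q = 0.89 × 5.67×10⁻⁸ × 5.68×10^-3 × 1.24×10^12 = 356 W.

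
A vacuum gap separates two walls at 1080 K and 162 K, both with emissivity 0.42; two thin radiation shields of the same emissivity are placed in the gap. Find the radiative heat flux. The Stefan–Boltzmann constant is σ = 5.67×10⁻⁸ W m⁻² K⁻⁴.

Each of the 3 gaps contributes resistance (2/ε − 1) = 2/0.42 − 1 = 3.762; total = 11.29.
q = σ(T₁⁴ − T₂⁴) / 11.29 = 5.67×10⁻⁸ × 1.36×10^12 / 11.29 = 6830 W/m².

q ≈ 6830 W/m²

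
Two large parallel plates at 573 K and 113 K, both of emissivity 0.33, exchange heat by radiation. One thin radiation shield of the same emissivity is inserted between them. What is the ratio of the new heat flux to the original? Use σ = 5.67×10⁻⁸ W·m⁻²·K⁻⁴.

ratio ≈ 0.500

With N identical shields there are N+1 = 2 gaps in series, each with the same radiative resistance, so the flux falls to 1/(N+1) of its unshielded value.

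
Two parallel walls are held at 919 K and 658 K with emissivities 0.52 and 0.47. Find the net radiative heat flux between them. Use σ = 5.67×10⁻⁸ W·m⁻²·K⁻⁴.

q ≈ 9770 W/m²

For two large parallel gray plates, q = σ(T₁⁴ − T₂⁴) / (1/ε₁ + 1/ε₂ − 1).
1/ε₁ + 1/ε₂ − 1 = 1/0.52 + 1/0.47 − 1 = 3.051.
T₁⁴ − T₂⁴ = 7.13×10^11 − 1.87×10^11 = 5.26×10^11 K⁴.
q = 5.67×10⁻⁸ × 5.26×10^11 / 3.051 = 9770 W/m².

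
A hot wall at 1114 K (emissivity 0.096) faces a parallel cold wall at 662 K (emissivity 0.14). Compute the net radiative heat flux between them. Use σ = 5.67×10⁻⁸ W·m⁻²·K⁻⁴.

For two large parallel gray plates, q = σ(T₁⁴ − T₂⁴) / (1/ε₁ + 1/ε₂ − 1).
1/ε₁ + 1/ε₂ − 1 = 1/0.096 + 1/0.14 − 1 = 16.56.
T₁⁴ − T₂⁴ = 1.54×10^12 − 1.92×10^11 = 1.35×10^12 K⁴.
q = 5.67×10⁻⁸ × 1.35×10^12 / 16.56 = 4620 W/m².

q ≈ 4620 W/m²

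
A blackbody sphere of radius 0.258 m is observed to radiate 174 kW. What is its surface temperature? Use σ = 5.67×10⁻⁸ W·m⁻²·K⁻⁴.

A = 4πr² = 4π × (0.258)² = 0.836 m².
From P = σAT⁴, T = (P / σA)^(1/4) = (1.74×10^5 / (5.67×10⁻⁸ × 0.836))^(1/4).
T = (3.67×10^12)^(1/4) = 1380 K.

T ≈ 1380 K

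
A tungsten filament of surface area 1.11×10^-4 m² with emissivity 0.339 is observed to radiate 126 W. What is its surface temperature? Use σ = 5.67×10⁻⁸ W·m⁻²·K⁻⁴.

T ≈ 2770 K

From P = εσAT⁴, T = (P / εσA)^(1/4) = (126 / (0.339 × 5.67×10⁻⁸ × 1.11×10^-4))^(1/4).
T = (5.91×10^13)^(1/4) = 2770 K.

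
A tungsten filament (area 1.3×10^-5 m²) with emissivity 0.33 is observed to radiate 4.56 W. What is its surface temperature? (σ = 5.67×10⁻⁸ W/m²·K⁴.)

T ≈ 2080 K

From P = εσAT⁴, T = (P / εσA)^(1/4) = (4.56 / (0.33 × 5.67×10⁻⁸ × 1.30×10^-5))^(1/4).
T = (1.87×10^13)^(1/4) = 2080 K.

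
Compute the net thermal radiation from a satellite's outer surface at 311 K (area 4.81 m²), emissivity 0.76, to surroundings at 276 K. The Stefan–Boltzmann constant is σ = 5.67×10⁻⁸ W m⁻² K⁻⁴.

Q = εσA(T⁴ − T_s⁴). T⁴ − T_s⁴ = (311)⁴ − (276)⁴ = 9.35×10^9 − 5.80×10^9 = 3.55×10^9 K⁴.
Q = 0.76 × 5.67×10⁻⁸ × 4.81 × 3.55×10^9 = 736 W.

Q ≈ 736 W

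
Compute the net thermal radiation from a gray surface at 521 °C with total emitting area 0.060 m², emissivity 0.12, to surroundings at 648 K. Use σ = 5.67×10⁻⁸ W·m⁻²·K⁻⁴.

Convert: 521 °C = 794 K.
Q = εσA(T⁴ − T_s⁴). T⁴ − T_s⁴ = (794)⁴ − (648)⁴ = 3.97×10^11 − 1.76×10^11 = 2.21×10^11 K⁴.
Q = 0.12 × 5.67×10⁻⁸ × 0.0600 × 2.21×10^11 = 90.3 W.

Q ≈ 90.3 W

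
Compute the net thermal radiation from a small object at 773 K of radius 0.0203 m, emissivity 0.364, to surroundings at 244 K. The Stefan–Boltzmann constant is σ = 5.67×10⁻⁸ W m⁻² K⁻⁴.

A = 4πr² = 4π × (0.0203)² = 5.18×10^-3 m².
Q = εσA(T⁴ − T_s⁴). T⁴ − T_s⁴ = (773)⁴ − (244)⁴ = 3.57×10^11 − 3.54×10^9 = 3.53×10^11 K⁴.
Q = 0.364 × 5.67×10⁻⁸ × 5.18×10^-3 × 3.53×10^11 = 37.8 W.

Q ≈ 37.8 W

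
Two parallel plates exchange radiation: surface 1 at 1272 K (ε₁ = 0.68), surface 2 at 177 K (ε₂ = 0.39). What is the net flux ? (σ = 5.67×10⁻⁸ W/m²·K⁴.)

q ≈ 48900 W/m²

For two large parallel gray plates, q = σ(T₁⁴ − T₂⁴) / (1/ε₁ + 1/ε₂ − 1).
1/ε₁ + 1/ε₂ − 1 = 1/0.68 + 1/0.39 − 1 = 3.035.
T₁⁴ − T₂⁴ = 2.62×10^12 − 9.82×10^8 = 2.62×10^12 K⁴.
q = 5.67×10⁻⁸ × 2.62×10^12 / 3.035 = 48900 W/m².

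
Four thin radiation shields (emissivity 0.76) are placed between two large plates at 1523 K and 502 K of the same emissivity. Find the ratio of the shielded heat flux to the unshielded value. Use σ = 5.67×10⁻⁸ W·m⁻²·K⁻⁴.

ratio ≈ 0.200

With N identical shields there are N+1 = 5 gaps in series, each with the same radiative resistance, so the flux falls to 1/(N+1) of its unshielded value.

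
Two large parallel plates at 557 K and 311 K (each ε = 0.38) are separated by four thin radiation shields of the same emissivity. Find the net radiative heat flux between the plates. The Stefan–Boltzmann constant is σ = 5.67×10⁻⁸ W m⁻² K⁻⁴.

q ≈ 231 W/m²

Each of the 5 gaps contributes resistance (2/ε − 1) = 2/0.38 − 1 = 4.263; total = 21.32.
q = σ(T₁⁴ − T₂⁴) / 21.32 = 5.67×10⁻⁸ × 8.69×10^10 / 21.32 = 231 W/m².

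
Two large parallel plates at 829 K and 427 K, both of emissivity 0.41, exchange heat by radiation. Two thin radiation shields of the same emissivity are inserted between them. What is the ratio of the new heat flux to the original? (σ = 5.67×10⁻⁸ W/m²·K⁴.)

ratio ≈ 0.333

With N identical shields there are N+1 = 3 gaps in series, each with the same radiative resistance, so the flux falls to 1/(N+1) of its unshielded value.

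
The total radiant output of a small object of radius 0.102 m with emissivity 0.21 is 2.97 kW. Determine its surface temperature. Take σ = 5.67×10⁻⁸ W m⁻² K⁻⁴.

A = 4πr² = 4π × (0.102)² = 0.131 m².
From P = εσAT⁴, T = (P / εσA)^(1/4) = (2970 / (0.21 × 5.67×10⁻⁸ × 0.131))^(1/4).
T = (1.91×10^12)^(1/4) = 1180 K.

T ≈ 1180 K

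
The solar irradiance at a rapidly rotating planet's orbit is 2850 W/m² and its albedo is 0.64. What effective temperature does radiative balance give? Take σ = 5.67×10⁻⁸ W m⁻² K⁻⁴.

T ≈ 259 K

Power absorbed = (1−a)S·πR²; power emitted = 4πR²σT⁴. Equating and cancelling πR²:
T = ((1−a)S / 4σ)^(1/4) = (1030 / (4 × 5.67×10⁻⁸))^(1/4) = (4.52×10^9)^(1/4).
T = 259 K.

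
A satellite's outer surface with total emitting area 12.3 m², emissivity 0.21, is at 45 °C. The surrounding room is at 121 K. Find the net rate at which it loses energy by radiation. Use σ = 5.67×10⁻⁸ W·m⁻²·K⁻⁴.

Convert: 45 °C = 318 K.
Q = εσA(T⁴ − T_s⁴). T⁴ − T_s⁴ = (318)⁴ − (121)⁴ = 1.02×10^10 − 2.14×10^8 = 1.00×10^10 K⁴.
Q = 0.21 × 5.67×10⁻⁸ × 12.3 × 1.00×10^10 = 1470 W.

Q ≈ 1470 W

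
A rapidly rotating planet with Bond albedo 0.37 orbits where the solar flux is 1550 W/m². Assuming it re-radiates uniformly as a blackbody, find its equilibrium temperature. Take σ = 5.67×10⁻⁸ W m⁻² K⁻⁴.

T ≈ 256 K

Power absorbed = (1−a)S·πR²; power emitted = 4πR²σT⁴. Equating and cancelling πR²:
T = ((1−a)S / 4σ)^(1/4) = (976 / (4 × 5.67×10⁻⁸))^(1/4) = (4.31×10^9)^(1/4).
T = 256 K.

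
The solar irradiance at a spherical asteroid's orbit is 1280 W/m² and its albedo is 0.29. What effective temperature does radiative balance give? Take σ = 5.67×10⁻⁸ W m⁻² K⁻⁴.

Power absorbed = (1−a)S·πR²; power emitted = 4πR²σT⁴. Equating and cancelling πR²:
T = ((1−a)S / 4σ)^(1/4) = (909 / (4 × 5.67×10⁻⁸))^(1/4) = (4.01×10^9)^(1/4).
T = 252 K.

T ≈ 252 K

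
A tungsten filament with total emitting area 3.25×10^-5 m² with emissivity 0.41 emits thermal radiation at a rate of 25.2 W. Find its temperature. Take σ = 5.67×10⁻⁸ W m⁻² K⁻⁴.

From P = εσAT⁴, T = (P / εσA)^(1/4) = (25.2 / (0.41 × 5.67×10⁻⁸ × 3.25×10^-5))^(1/4).
T = (3.34×10^13)^(1/4) = 2400 K.

T ≈ 2400 K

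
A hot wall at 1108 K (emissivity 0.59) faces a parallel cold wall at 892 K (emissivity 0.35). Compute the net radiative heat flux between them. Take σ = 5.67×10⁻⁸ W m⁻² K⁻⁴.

For two large parallel gray plates, q = σ(T₁⁴ − T₂⁴) / (1/ε₁ + 1/ε₂ − 1).
1/ε₁ + 1/ε₂ − 1 = 1/0.59 + 1/0.35 − 1 = 3.552.
T₁⁴ − T₂⁴ = 1.51×10^12 − 6.33×10^11 = 8.74×10^11 K⁴.
q = 5.67×10⁻⁸ × 8.74×10^11 / 3.552 = 14000 W/m².

q ≈ 14000 W/m²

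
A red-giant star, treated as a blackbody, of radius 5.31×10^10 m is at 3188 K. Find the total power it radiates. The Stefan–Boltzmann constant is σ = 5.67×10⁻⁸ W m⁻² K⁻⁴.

P ≈ 2.08×10^29 W

A = 4πr² = 4π × (5.31×10^10)² = 3.54×10^22 m².
P = σAT⁴ = 5.67×10⁻⁸ × 3.54×10^22 × (3188)⁴ = 5.67×10⁻⁸ × 3.54×10^22 × 1.03×10^14.
P = 2.08×10^29 W.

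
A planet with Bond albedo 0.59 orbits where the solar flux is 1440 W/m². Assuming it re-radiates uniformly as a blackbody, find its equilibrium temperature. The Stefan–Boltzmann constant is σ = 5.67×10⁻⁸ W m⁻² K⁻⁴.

Power absorbed = (1−a)S·πR²; power emitted = 4πR²σT⁴. Equating and cancelling πR²:
T = ((1−a)S / 4σ)^(1/4) = (590 / (4 × 5.67×10⁻⁸))^(1/4) = (2.60×10^9)^(1/4).
T = 226 K.

T ≈ 226 K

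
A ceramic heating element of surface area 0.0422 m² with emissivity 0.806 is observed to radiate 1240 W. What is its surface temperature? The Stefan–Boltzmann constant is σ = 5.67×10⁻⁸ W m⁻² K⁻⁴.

T ≈ 895 K

From P = εσAT⁴, T = (P / εσA)^(1/4) = (1240 / (0.806 × 5.67×10⁻⁸ × 0.0422))^(1/4).
T = (6.43×10^11)^(1/4) = 895 K.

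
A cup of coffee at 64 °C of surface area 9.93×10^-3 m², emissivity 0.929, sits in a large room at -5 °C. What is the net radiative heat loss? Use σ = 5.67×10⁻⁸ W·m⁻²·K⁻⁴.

Q ≈ 4.05 W

Convert: 64 °C = 337 K; -5 °C = 268 K.
Q = εσA(T⁴ − T_s⁴). T⁴ − T_s⁴ = (337)⁴ − (268)⁴ = 1.29×10^10 − 5.16×10^9 = 7.74×10^9 K⁴.
Q = 0.929 × 5.67×10⁻⁸ × 9.93×10^-3 × 7.74×10^9 = 4.05 W.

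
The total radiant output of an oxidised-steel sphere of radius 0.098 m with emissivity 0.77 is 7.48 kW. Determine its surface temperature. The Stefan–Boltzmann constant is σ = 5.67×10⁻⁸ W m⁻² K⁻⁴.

T ≈ 1090 K

A = 4πr² = 4π × (0.098)² = 0.121 m².
From P = εσAT⁴, T = (P / εσA)^(1/4) = (7480 / (0.77 × 5.67×10⁻⁸ × 0.121))^(1/4).
T = (1.42×10^12)^(1/4) = 1090 K.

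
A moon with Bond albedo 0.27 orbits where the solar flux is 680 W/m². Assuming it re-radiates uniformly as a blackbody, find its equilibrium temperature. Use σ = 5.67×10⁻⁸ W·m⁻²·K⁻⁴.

T ≈ 216 K

Power absorbed = (1−a)S·πR²; power emitted = 4πR²σT⁴. Equating and cancelling πR²:
T = ((1−a)S / 4σ)^(1/4) = (496 / (4 × 5.67×10⁻⁸))^(1/4) = (2.19×10^9)^(1/4).
T = 216 K.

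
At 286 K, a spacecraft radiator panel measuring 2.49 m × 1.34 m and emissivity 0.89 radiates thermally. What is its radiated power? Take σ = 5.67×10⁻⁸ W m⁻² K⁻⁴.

P ≈ 1130 W

A = 2.49 × 1.34 = 3.34 m².
Stefan–Boltzmann: P = εσAT⁴ = 0.89 × 5.67×10⁻⁸ × 3.34 × (286)⁴ = 0.89 × 5.67×10⁻⁸ × 3.34 × 6.69×10^9.
P = 1130 W.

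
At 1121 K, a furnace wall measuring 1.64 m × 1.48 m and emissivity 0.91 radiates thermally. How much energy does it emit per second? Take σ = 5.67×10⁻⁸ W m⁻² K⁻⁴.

A = 1.64 × 1.48 = 2.43 m².
P = εσAT⁴ = 0.91 × 5.67×10⁻⁸ × 2.43 × (1121)⁴ = 0.91 × 5.67×10⁻⁸ × 2.43 × 1.58×10^12.
P = 1.98×10^5 W.

P ≈ 1.98×10^5 W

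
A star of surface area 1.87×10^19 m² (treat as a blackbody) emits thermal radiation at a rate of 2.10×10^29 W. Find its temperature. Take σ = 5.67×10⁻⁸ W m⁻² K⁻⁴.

From P = σAT⁴, T = (P / σA)^(1/4) = (2.10×10^29 / (5.67×10⁻⁸ × 1.87×10^19))^(1/4).
T = (1.98×10^17)^(1/4) = 21100 K.

T ≈ 21100 K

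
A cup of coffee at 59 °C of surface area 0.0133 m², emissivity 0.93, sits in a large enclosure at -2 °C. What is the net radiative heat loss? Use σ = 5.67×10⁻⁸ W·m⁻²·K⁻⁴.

Convert: 59 °C = 332 K; -2 °C = 271 K.
Q = εσA(T⁴ − T_s⁴). T⁴ − T_s⁴ = (332)⁴ − (271)⁴ = 1.21×10^10 − 5.39×10^9 = 6.76×10^9 K⁴.
Q = 0.93 × 5.67×10⁻⁸ × 0.0133 × 6.76×10^9 = 4.74 W.

Q ≈ 4.74 W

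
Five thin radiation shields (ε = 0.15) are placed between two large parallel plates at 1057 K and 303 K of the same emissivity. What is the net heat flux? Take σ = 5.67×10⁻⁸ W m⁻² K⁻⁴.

q ≈ 950 W/m²

Each of the 6 gaps contributes resistance (2/ε − 1) = 2/0.15 − 1 = 12.33; total = 74.00.
q = σ(T₁⁴ − T₂⁴) / 74.00 = 5.67×10⁻⁸ × 1.24×10^12 / 74.00 = 950 W/m².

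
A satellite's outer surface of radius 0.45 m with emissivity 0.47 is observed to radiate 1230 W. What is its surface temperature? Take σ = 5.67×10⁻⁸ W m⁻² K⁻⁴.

T ≈ 367 K

A = 4πr² = 4π × (0.45)² = 2.54 m².
From P = εσAT⁴, T = (P / εσA)^(1/4) = (1230 / (0.47 × 5.67×10⁻⁸ × 2.54))^(1/4).
T = (1.81×10^10)^(1/4) = 367 K.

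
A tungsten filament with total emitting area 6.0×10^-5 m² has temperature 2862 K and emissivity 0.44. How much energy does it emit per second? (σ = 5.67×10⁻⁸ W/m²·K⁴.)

P = εσAT⁴ = 0.44 × 5.67×10⁻⁸ × 6.00×10^-5 × (2862)⁴ = 0.44 × 5.67×10⁻⁸ × 6.00×10^-5 × 6.71×10^13.
P = 100 W.

P ≈ 100 W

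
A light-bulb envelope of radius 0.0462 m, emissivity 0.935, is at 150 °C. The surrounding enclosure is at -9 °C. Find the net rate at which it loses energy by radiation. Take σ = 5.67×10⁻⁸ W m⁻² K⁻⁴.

Q ≈ 38.6 W

A = 4πr² = 4π × (0.0462)² = 0.0268 m².
Convert: 150 °C = 423 K; -9 °C = 264 K.
Q = εσA(T⁴ − T_s⁴). T⁴ − T_s⁴ = (423)⁴ − (264)⁴ = 3.20×10^10 − 4.86×10^9 = 2.72×10^10 K⁴.
Q = 0.935 × 5.67×10⁻⁸ × 0.0268 × 2.72×10^10 = 38.6 W.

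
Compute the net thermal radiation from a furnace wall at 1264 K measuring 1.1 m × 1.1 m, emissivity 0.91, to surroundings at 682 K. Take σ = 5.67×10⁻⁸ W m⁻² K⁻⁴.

A = 1.1 × 1.1 = 1.21 m².
Q = εσA(T⁴ − T_s⁴). T⁴ − T_s⁴ = (1264)⁴ − (682)⁴ = 2.55×10^12 − 2.16×10^11 = 2.34×10^12 K⁴.
Q = 0.91 × 5.67×10⁻⁸ × 1.21 × 2.34×10^12 = 1.46×10^5 W.

Q ≈ 1.46×10^5 W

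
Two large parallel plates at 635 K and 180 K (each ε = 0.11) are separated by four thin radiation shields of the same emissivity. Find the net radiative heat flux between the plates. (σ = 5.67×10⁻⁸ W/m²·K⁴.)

q ≈ 107 W/m²

Each of the 5 gaps contributes resistance (2/ε − 1) = 2/0.11 − 1 = 17.18; total = 85.91.
q = σ(T₁⁴ − T₂⁴) / 85.91 = 5.67×10⁻⁸ × 1.62×10^11 / 85.91 = 107 W/m².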